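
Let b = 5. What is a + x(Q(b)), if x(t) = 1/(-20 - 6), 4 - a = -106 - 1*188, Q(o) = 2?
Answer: 7747/26 ≈ 297.96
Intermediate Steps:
a = 298 (a = 4 - (-106 - 1*188) = 4 - (-106 - 188) = 4 - 1*(-294) = 4 + 294 = 298)
x(t) = -1/26 (x(t) = 1/(-26) = -1/26)
a + x(Q(b)) = 298 - 1/26 = 7747/26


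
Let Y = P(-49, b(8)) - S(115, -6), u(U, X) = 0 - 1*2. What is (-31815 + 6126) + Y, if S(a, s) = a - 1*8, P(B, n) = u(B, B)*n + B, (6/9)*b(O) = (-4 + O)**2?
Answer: -25893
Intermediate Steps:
u(U, X) = -2 (u(U, X) = 0 - 2 = -2)
b(O) = 3*(-4 + O)**2/2
P(B, n) = B - 2*n (P(B, n) = -2*n + B = B - 2*n)
S(a, s) = -8 + a (S(a, s) = a - 8 = -8 + a)
Y = -204 (Y = (-49 - 3*(-4 + 8)**2) - (-8 + 115) = (-49 - 3*4**2) - 1*107 = (-49 - 3*16) - 107 = (-49 - 2*24) - 107 = (-49 - 48) - 107 = -97 - 107 = -204)
(-31815 + 6126) + Y = (-31815 + 6126) - 204 = -25689 - 204 = -25893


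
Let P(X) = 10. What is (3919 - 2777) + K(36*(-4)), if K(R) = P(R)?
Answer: 1152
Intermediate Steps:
K(R) = 10
(3919 - 2777) + K(36*(-4)) = (3919 - 2777) + 10 = 1142 + 10 = 1152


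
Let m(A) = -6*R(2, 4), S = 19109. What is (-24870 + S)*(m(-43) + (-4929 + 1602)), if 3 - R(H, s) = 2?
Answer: 19201413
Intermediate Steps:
R(H, s) = 1 (R(H, s) = 3 - 1*2 = 3 - 2 = 1)
m(A) = -6 (m(A) = -6*1 = -6)
(-24870 + S)*(m(-43) + (-4929 + 1602)) = (-24870 + 19109)*(-6 + (-4929 + 1602)) = -5761*(-6 - 3327) = -5761*(-3333) = 19201413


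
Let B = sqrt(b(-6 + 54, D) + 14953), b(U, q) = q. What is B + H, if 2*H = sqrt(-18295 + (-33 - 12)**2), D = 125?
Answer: sqrt(15078) + I*sqrt(16270)/2 ≈ 122.79 + 63.777*I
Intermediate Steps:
H = I*sqrt(16270)/2 (H = sqrt(-18295 + (-33 - 12)**2)/2 = sqrt(-18295 + (-45)**2)/2 = sqrt(-18295 + 2025)/2 = sqrt(-16270)/2 = (I*sqrt(16270))/2 = I*sqrt(16270)/2 ≈ 63.777*I)
B = sqrt(15078) (B = sqrt(125 + 14953) = sqrt(15078) ≈ 122.79)
B + H = sqrt(15078) + I*sqrt(16270)/2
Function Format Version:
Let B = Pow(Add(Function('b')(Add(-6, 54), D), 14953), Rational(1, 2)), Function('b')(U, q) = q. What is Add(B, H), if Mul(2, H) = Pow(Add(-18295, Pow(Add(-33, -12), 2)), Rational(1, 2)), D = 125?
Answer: Add(Pow(15078, Rational(1, 2)), Mul(Rational(1, 2), I, Pow(16270, Rational(1, 2)))) ≈ Add(122.79, Mul(63.777, I))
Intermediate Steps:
H = Mul(Rational(1, 2), I, Pow(16270, Rational(1, 2))) (H = Mul(Rational(1, 2), Pow(Add(-18295, Pow(Add(-33, -12), 2)), Rational(1, 2))) = Mul(Rational(1, 2), Pow(Add(-18295, Pow(-45, 2)), Rational(1, 2))) = Mul(Rational(1, 2), Pow(Add(-18295, 2025), Rational(1, 2))) = Mul(Rational(1, 2), Pow(-16270, Rational(1, 2))) = Mul(Rational(1, 2), Mul(I, Pow(16270, Rational(1, 2)))) = Mul(Rational(1, 2), I, Pow(16270, Rational(1, 2))) ≈ Mul(63.777, I))
B = Pow(15078, Rational(1, 2)) (B = Pow(Add(125, 14953), Rational(1, 2)) = Pow(15078, Rational(1, 2)) ≈ 122.79)
Add(B, H) = Add(Pow(15078, Rational(1, 2)), Mul(Rational(1, 2), I, Pow(16270, Rational(1, 2))))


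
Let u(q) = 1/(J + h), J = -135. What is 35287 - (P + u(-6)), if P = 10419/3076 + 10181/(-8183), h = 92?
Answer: 38190556383933/1082349044 ≈ 35285.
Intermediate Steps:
P = 53941921/25170908 (P = 10419*(1/3076) + 10181*(-1/8183) = 10419/3076 - 10181/8183 = 53941921/25170908 ≈ 2.1430)
u(q) = -1/43 (u(q) = 1/(-135 + 92) = 1/(-43) = -1/43)
35287 - (P + u(-6)) = 35287 - (53941921/25170908 - 1/43) = 35287 - 1*2294331695/1082349044 = 35287 - 2294331695/1082349044 = 38190556383933/1082349044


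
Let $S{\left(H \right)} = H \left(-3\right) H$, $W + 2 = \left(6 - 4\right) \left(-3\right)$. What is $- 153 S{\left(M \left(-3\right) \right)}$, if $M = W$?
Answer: $264384$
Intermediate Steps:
$W = -8$ ($W = -2 + \left(6 - 4\right) \left(-3\right) = -2 + 2 \left(-3\right) = -2 - 6 = -8$)
$M = -8$
$S{\left(H \right)} = - 3 H^{2}$ ($S{\left(H \right)} = - 3 H H = - 3 H^{2}$)
$- 153 S{\left(M \left(-3\right) \right)} = - 153 \left(- 3 \left(\left(-8\right) \left(-3\right)\right)^{2}\right) = - 153 \left(- 3 \cdot 24^{2}\right) = - 153 \left(\left(-3\right) 576\right) = \left(-153\right) \left(-1728\right) = 264384$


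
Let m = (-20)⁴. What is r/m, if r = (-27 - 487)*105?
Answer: -5397/16000 ≈ -0.33731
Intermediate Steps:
r = -53970 (r = -514*105 = -53970)
m = 160000
r/m = -53970/160000 = -53970*1/160000 = -5397/16000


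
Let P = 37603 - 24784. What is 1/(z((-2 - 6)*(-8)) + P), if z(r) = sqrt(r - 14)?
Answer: 12819/164326711 - 5*sqrt(2)/164326711 ≈ 7.7966e-5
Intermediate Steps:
z(r) = sqrt(-14 + r)
P = 12819
1/(z((-2 - 6)*(-8)) + P) = 1/(sqrt(-14 + (-2 - 6)*(-8)) + 12819) = 1/(sqrt(-14 - 8*(-8)) + 12819) = 1/(sqrt(-14 + 64) + 12819) = 1/(sqrt(50) + 12819) = 1/(5*sqrt(2) + 12819) = 1/(12819 + 5*sqrt(2))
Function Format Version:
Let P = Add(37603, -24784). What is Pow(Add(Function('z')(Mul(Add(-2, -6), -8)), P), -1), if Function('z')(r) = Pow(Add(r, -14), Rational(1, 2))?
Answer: Add(Rational(12819, 164326711), Mul(Rational(-5, 164326711), Pow(2, Rational(1, 2)))) ≈ 7.7966e-5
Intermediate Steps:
Function('z')(r) = Pow(Add(-14, r), Rational(1, 2))
P = 12819
Pow(Add(Function('z')(Mul(Add(-2, -6), -8)), P), -1) = Pow(Add(Pow(Add(-14, Mul(Add(-2, -6), -8)), Rational(1, 2)), 12819), -1) = Pow(Add(Pow(Add(-14, Mul(-8, -8)), Rational(1, 2)), 12819), -1) = Pow(Add(Pow(Add(-14, 64), Rational(1, 2)), 12819), -1) = Pow(Add(Pow(50, Rational(1, 2)), 12819), -1) = Pow(Add(Mul(5, Pow(2, Rational(1, 2))), 12819), -1) = Pow(Add(12819, Mul(5, Pow(2, Rational(1, 2)))), -1)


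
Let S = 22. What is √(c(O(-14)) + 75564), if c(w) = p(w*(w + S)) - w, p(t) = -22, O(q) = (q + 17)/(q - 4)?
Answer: √2719518/6 ≈ 274.85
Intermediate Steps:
O(q) = (17 + q)/(-4 + q)
c(w) = -22 - w
√(c(O(-14)) + 75564) = √((-22 - (17 - 14)/(-4 - 14)) + 75564) = √((-22 - 3/(-18)) + 75564) = √((-22 - (-1)*3/18) + 75564) = √((-22 - 1*(-⅙)) + 75564) = √((-22 + ⅙) + 75564) = √(-131/6 + 75564) = √(453253/6) = √2719518/6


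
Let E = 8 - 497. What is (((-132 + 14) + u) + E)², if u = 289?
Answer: 101124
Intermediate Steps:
E = -489
(((-132 + 14) + u) + E)² = (((-132 + 14) + 289) - 489)² = ((-118 + 289) - 489)² = (171 - 489)² = (-318)² = 101124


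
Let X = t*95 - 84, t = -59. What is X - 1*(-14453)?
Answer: 8764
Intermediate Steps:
X = -5689 (X = -59*95 - 84 = -5605 - 84 = -5689)
X - 1*(-14453) = -5689 - 1*(-14453) = -5689 + 14453 = 8764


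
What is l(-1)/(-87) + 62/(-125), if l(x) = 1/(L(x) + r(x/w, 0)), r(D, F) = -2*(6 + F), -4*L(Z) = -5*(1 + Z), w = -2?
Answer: -64603/130500 ≈ -0.49504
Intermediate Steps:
L(Z) = 5/4 + 5*Z/4 (L(Z) = -(-5)*(1 + Z)/4 = -(-5 - 5*Z)/4 = 5/4 + 5*Z/4)
r(D, F) = -12 - 2*F
l(x) = 1/(-43/4 + 5*x/4) (l(x) = 1/((5/4 + 5*x/4) + (-12 - 2*0)) = 1/((5/4 + 5*x/4) + (-12 + 0)) = 1/((5/4 + 5*x/4) - 12) = 1/(-43/4 + 5*x/4))
l(-1)/(-87) + 62/(-125) = (4/(-43 + 5*(-1)))/(-87) + 62/(-125) = (4/(-43 - 5))*(-1/87) + 62*(-1/125) = (4/(-48))*(-1/87) - 62/125 = (4*(-1/48))*(-1/87) - 62/125 = -1/12*(-1/87) - 62/125 = 1/1044 - 62/125 = -64603/130500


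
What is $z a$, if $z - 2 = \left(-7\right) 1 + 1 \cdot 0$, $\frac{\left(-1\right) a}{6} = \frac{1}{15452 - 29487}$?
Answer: $- \frac{6}{2807} \approx -0.0021375$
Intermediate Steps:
$a = \frac{6}{14035}$ ($a = - \frac{6}{15452 - 29487} = - \frac{6}{-14035} = \left(-6\right) \left(- \frac{1}{14035}\right) = \frac{6}{14035} \approx 0.0004275$)
$z = -5$ ($z = 2 + \left(\left(-7\right) 1 + 1 \cdot 0\right) = 2 + \left(-7 + 0\right) = 2 - 7 = -5$)
$z a = \left(-5\right) \frac{6}{14035} = - \frac{6}{2807}$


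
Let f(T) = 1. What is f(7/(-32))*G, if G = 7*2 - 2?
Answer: 12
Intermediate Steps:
G = 12 (G = 14 - 2 = 12)
f(7/(-32))*G = 1*12 = 12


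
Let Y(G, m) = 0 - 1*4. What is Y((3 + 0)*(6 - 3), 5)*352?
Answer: -1408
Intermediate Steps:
Y(G, m) = -4 (Y(G, m) = 0 - 4 = -4)
Y((3 + 0)*(6 - 3), 5)*352 = -4*352 = -1408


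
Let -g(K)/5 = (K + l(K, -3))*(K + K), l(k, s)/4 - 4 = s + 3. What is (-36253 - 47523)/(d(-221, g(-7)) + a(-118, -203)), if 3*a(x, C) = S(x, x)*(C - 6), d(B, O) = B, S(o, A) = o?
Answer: -251328/23999 ≈ -10.472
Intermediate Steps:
l(k, s) = 28 + 4*s (l(k, s) = 16 + 4*(s + 3) = 16 + 4*(3 + s) = 16 + (12 + 4*s) = 28 + 4*s)
g(K) = -10*K*(16 + K) (g(K) = -5*(K + (28 + 4*(-3)))*(K + K) = -5*(K + (28 - 12))*2*K = -5*(K + 16)*2*K = -5*(16 + K)*2*K = -10*K*(16 + K))
a(x, C) = x*(-6 + C)/3 (a(x, C) = (x*(C - 6))/3 = (x*(-6 + C))/3 = x*(-6 + C)/3)
(-36253 - 47523)/(d(-221, g(-7)) + a(-118, -203)) = (-36253 - 47523)/(-221 + (⅓)*(-118)*(-6 - 203)) = -83776/(-221 + (⅓)*(-118)*(-209)) = -83776/(-221 + 24662/3) = -83776/23999/3 = -83776*3/23999 = -251328/23999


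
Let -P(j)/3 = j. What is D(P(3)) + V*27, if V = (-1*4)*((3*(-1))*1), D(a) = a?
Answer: 315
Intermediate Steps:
P(j) = -3*j
V = 12 (V = -(-12) = -4*(-3) = 12)
D(P(3)) + V*27 = -3*3 + 12*27 = -9 + 324 = 315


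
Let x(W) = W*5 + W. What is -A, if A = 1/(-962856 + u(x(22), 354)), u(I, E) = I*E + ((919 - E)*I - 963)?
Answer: 1/842511 ≈ 1.1869e-6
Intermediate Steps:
x(W) = 6*W (x(W) = 5*W + W = 6*W)
u(I, E) = -963 + E*I + I*(919 - E) (u(I, E) = E*I + (I*(919 - E) - 963) = E*I + (-963 + I*(919 - E)) = -963 + E*I + I*(919 - E))
A = -1/842511 (A = 1/(-962856 + (-963 + 919*(6*22))) = 1/(-962856 + (-963 + 919*132)) = 1/(-962856 + (-963 + 121308)) = 1/(-962856 + 120345) = 1/(-842511) = -1/842511 ≈ -1.1869e-6)
-A = -1*(-1/842511) = 1/842511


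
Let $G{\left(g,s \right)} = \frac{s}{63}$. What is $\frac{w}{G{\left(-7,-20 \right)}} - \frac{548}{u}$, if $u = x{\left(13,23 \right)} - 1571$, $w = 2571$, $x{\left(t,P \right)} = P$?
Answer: $- \frac{62680811}{7740} \approx -8098.3$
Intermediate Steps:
$G{\left(g,s \right)} = \frac{s}{63}$ ($G{\left(g,s \right)} = s \frac{1}{63} = \frac{s}{63}$)
$u = -1548$ ($u = 23 - 1571 = -1548$)
$\frac{w}{G{\left(-7,-20 \right)}} - \frac{548}{u} = \frac{2571}{\frac{1}{63} \left(-20\right)} - \frac{548}{-1548} = \frac{2571}{- \frac{20}{63}} - - \frac{137}{387} = 2571 \left(- \frac{63}{20}\right) + \frac{137}{387} = - \frac{161973}{20} + \frac{137}{387} = - \frac{62680811}{7740}$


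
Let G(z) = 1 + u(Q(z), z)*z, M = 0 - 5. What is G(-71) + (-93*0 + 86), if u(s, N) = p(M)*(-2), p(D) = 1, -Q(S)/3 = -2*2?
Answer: 229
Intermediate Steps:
Q(S) = 12 (Q(S) = -(-6)*2 = -3*(-4) = 12)
M = -5
u(s, N) = -2 (u(s, N) = 1*(-2) = -2)
G(z) = 1 - 2*z
G(-71) + (-93*0 + 86) = (1 - 2*(-71)) + (-93*0 + 86) = (1 + 142) + (0 + 86) = 143 + 86 = 229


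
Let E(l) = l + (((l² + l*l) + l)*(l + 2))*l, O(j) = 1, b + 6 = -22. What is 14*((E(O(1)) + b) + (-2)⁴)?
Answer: -28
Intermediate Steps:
b = -28 (b = -6 - 22 = -28)
E(l) = l + l*(2 + l)*(l + 2*l²) (E(l) = l + (((l² + l²) + l)*(2 + l))*l = l + ((2*l² + l)*(2 + l))*l = l + ((l + 2*l²)*(2 + l))*l = l + ((2 + l)*(l + 2*l²))*l = l + l*(2 + l)*(l + 2*l²))
14*((E(O(1)) + b) + (-2)⁴) = 14*((1*(1 + 2*1 + 2*1³ + 5*1²) - 28) + (-2)⁴) = 14*((1*(1 + 2 + 2*1 + 5*1) - 28) + 16) = 14*((1*(1 + 2 + 2 + 5) - 28) + 16) = 14*((1*10 - 28) + 16) = 14*((10 - 28) + 16) = 14*(-18 + 16) = 14*(-2) = -28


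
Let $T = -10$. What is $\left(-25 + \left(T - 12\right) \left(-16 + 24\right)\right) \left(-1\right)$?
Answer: $201$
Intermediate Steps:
$\left(-25 + \left(T - 12\right) \left(-16 + 24\right)\right) \left(-1\right) = \left(-25 + \left(-10 - 12\right) \left(-16 + 24\right)\right) \left(-1\right) = \left(-25 - 176\right) \left(-1\right) = \left(-201\right) \left(-1\right) = 201$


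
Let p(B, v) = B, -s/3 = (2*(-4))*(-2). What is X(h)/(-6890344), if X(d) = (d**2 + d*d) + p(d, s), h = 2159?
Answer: -9324721/6890344 ≈ -1.3533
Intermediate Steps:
s = -48 (s = -3*2*(-4)*(-2) = -(-24)*(-2) = -3*16 = -48)
X(d) = d + 2*d**2 (X(d) = (d**2 + d*d) + d = (d**2 + d**2) + d = 2*d**2 + d = d + 2*d**2)
X(h)/(-6890344) = (2159*(1 + 2*2159))/(-6890344) = (2159*(1 + 4318))*(-1/6890344) = (2159*4319)*(-1/6890344) = 9324721*(-1/6890344) = -9324721/6890344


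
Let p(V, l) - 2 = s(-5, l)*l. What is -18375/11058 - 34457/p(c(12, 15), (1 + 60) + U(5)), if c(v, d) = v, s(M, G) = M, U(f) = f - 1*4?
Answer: 62561001/567644 ≈ 110.21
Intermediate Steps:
U(f) = -4 + f (U(f) = f - 4 = -4 + f)
p(V, l) = 2 - 5*l
-18375/11058 - 34457/p(c(12, 15), (1 + 60) + U(5)) = -18375/11058 - 34457/(2 - 5*((1 + 60) + (-4 + 5))) = -18375*1/11058 - 34457/(2 - 5*(61 + 1)) = -6125/3686 - 34457/(2 - 5*62) = -6125/3686 - 34457/(2 - 310) = -6125/3686 - 34457/(-308) = -6125/3686 - 34457*(-1/308) = -6125/3686 + 34457/308 = 62561001/567644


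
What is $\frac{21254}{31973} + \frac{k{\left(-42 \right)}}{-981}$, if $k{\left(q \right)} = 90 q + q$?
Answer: $\frac{47683660}{10455171} \approx 4.5608$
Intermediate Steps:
$k{\left(q \right)} = 91 q$
$\frac{21254}{31973} + \frac{k{\left(-42 \right)}}{-981} = \frac{21254}{31973} + \frac{91 \left(-42\right)}{-981} = 21254 \cdot \frac{1}{31973} - - \frac{1274}{327} = \frac{21254}{31973} + \frac{1274}{327} = \frac{47683660}{10455171}$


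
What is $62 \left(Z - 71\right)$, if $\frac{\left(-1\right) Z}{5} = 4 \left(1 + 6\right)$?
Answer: $-13082$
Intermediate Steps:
$Z = -140$ ($Z = - 5 \cdot 4 \left(1 + 6\right) = - 5 \cdot 4 \cdot 7 = \left(-5\right) 28 = -140$)
$62 \left(Z - 71\right) = 62 \left(-140 - 71\right) = 62 \left(-211\right) = -13082$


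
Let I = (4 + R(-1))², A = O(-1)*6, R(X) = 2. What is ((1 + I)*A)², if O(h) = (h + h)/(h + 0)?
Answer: 197136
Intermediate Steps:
O(h) = 2 (O(h) = (2*h)/h = 2)
A = 12 (A = 2*6 = 12)
I = 36 (I = (4 + 2)² = 6² = 36)
((1 + I)*A)² = ((1 + 36)*12)² = (37*12)² = 444² = 197136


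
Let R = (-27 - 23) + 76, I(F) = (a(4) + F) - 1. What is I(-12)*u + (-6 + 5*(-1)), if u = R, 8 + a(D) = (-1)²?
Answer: -531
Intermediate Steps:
a(D) = -7 (a(D) = -8 + (-1)² = -8 + 1 = -7)
I(F) = -8 + F (I(F) = (-7 + F) - 1 = -8 + F)
R = 26 (R = -50 + 76 = 26)
u = 26
I(-12)*u + (-6 + 5*(-1)) = (-8 - 12)*26 + (-6 + 5*(-1)) = -20*26 + (-6 - 5) = -520 - 11 = -531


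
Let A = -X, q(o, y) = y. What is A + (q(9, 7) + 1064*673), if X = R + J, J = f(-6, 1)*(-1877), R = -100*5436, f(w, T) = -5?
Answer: 1250294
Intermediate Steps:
R = -543600
J = 9385 (J = -5*(-1877) = 9385)
X = -534215 (X = -543600 + 9385 = -534215)
A = 534215 (A = -1*(-534215) = 534215)
A + (q(9, 7) + 1064*673) = 534215 + (7 + 1064*673) = 534215 + (7 + 716072) = 534215 + 716079 = 1250294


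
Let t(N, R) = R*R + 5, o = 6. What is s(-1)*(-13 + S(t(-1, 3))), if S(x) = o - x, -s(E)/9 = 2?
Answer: 378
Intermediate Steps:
s(E) = -18 (s(E) = -9*2 = -18)
t(N, R) = 5 + R² (t(N, R) = R² + 5 = 5 + R²)
S(x) = 6 - x
s(-1)*(-13 + S(t(-1, 3))) = -18*(-13 + (6 - (5 + 3²))) = -18*(-13 + (6 - (5 + 9))) = -18*(-13 + (6 - 1*14)) = -18*(-13 + (6 - 14)) = -18*(-13 - 8) = -18*(-21) = 378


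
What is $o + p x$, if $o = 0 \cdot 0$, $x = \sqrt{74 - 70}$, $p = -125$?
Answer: $-250$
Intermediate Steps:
$x = 2$ ($x = \sqrt{4} = 2$)
$o = 0$
$o + p x = 0 - 250 = -250$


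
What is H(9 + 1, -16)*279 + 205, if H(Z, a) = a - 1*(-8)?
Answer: -2027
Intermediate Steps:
H(Z, a) = 8 + a (H(Z, a) = a + 8 = 8 + a)
H(9 + 1, -16)*279 + 205 = (8 - 16)*279 + 205 = -8*279 + 205 = -2232 + 205 = -2027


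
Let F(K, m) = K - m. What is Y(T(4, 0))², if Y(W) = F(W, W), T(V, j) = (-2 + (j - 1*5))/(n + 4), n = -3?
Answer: 0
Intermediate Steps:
T(V, j) = -7 + j (T(V, j) = (-2 + (j - 1*5))/(-3 + 4) = (-2 + (j - 5))/1 = (-2 + (-5 + j))*1 = (-7 + j)*1 = -7 + j)
Y(W) = 0 (Y(W) = W - W = 0)
Y(T(4, 0))² = 0² = 0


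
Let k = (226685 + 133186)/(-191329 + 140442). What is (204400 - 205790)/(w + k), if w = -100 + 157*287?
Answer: -35366465/1143734381 ≈ -0.030922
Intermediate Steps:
k = -359871/50887 (k = 359871/(-50887) = 359871*(-1/50887) = -359871/50887 ≈ -7.0720)
w = 44959 (w = -100 + 45059 = 44959)
(204400 - 205790)/(w + k) = (204400 - 205790)/(44959 - 359871/50887) = -1390/2287468762/50887 = -1390*50887/2287468762 = -35366465/1143734381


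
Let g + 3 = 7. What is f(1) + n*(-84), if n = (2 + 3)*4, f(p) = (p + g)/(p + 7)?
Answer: -13435/8 ≈ -1679.4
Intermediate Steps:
g = 4 (g = -3 + 7 = 4)
f(p) = (4 + p)/(7 + p) (f(p) = (p + 4)/(p + 7) = (4 + p)/(7 + p))
n = 20 (n = 5*4 = 20)
f(1) + n*(-84) = (4 + 1)/(7 + 1) + 20*(-84) = 5/8 - 1680 = -13435/8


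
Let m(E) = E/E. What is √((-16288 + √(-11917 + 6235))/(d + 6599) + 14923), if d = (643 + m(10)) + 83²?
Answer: √(745023311084 + 3533*I*√5682)/7066 ≈ 122.16 + 2.1833e-5*I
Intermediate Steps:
m(E) = 1
d = 7533 (d = (643 + 1) + 83² = 644 + 6889 = 7533)
√((-16288 + √(-11917 + 6235))/(d + 6599) + 14923) = √((-16288 + √(-11917 + 6235))/(7533 + 6599) + 14923) = √((-16288 + √(-5682))/14132 + 14923) = √((-16288 + I*√5682)*(1/14132) + 14923) = √((-4072/3533 + I*√5682/14132) + 14923) = √(52718887/3533 + I*√5682/14132)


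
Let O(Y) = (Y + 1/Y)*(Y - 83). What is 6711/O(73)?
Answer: -489903/53300 ≈ -9.1914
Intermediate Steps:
O(Y) = (-83 + Y)*(Y + 1/Y) (O(Y) = (Y + 1/Y)*(-83 + Y) = (-83 + Y)*(Y + 1/Y))
6711/O(73) = 6711/(1 + 73**2 - 83*73 - 83/73) = 6711/(1 + 5329 - 6059 - 83*1/73) = 6711/(1 + 5329 - 6059 - 83/73) = 6711/(-53300/73) = 6711*(-73/53300) = -489903/53300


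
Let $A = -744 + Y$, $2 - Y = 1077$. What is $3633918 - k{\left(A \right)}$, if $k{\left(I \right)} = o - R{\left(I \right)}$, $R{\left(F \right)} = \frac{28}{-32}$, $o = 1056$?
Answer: $\frac{29062889}{8} \approx 3.6329 \cdot 10^{6}$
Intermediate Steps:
$Y = -1075$ ($Y = 2 - 1077 = -1075$)
$R{\left(F \right)} = - \frac{7}{8}$ ($R{\left(F \right)} = 28 \left(- \frac{1}{32}\right) = - \frac{7}{8}$)
$A = -1819$ ($A = -744 - 1075 = -1819$)
$k{\left(I \right)} = \frac{8455}{8}$ ($k{\left(I \right)} = 1056 - - \frac{7}{8} = 1056 + \frac{7}{8} = \frac{8455}{8}$)
$3633918 - k{\left(A \right)} = 3633918 - \frac{8455}{8} = \frac{29062889}{8}$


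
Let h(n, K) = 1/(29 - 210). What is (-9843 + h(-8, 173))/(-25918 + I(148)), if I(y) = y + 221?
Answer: 1781584/4624369 ≈ 0.38526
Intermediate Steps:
I(y) = 221 + y
h(n, K) = -1/181 (h(n, K) = 1/(-181) = -1/181)
(-9843 + h(-8, 173))/(-25918 + I(148)) = (-9843 - 1/181)/(-25918 + (221 + 148)) = -1781584/(181*(-25918 + 369)) = -1781584/181/(-25549) = -1781584/181*(-1/25549) = 1781584/4624369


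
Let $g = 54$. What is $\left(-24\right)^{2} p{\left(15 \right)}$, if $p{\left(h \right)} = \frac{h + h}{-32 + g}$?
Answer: $\frac{8640}{11} \approx 785.45$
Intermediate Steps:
$p{\left(h \right)} = \frac{h}{11}$ ($p{\left(h \right)} = \frac{h + h}{-32 + 54} = \frac{2 h}{22} = 2 h \frac{1}{22} = \frac{h}{11}$)
$\left(-24\right)^{2} p{\left(15 \right)} = \left(-24\right)^{2} \cdot \frac{1}{11} \cdot 15 = 576 \cdot \frac{15}{11} = \frac{8640}{11}$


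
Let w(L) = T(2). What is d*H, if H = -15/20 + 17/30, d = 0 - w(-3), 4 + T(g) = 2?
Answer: -11/30 ≈ -0.36667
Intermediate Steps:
T(g) = -2 (T(g) = -4 + 2 = -2)
w(L) = -2
d = 2 (d = 0 - 1*(-2) = 0 + 2 = 2)
H = -11/60 (H = -15*1/20 + 17*(1/30) = -¾ + 17/30 = -11/60 ≈ -0.18333)
d*H = 2*(-11/60) = -11/30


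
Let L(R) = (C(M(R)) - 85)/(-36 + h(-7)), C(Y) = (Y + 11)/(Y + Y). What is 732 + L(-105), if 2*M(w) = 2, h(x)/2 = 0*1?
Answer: 26431/36 ≈ 734.19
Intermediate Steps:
h(x) = 0 (h(x) = 2*(0*1) = 2*0 = 0)
M(w) = 1 (M(w) = (1/2)*2 = 1)
C(Y) = (11 + Y)/(2*Y) (C(Y) = (11 + Y)/((2*Y)) = (11 + Y)*(1/(2*Y)) = (11 + Y)/(2*Y))
L(R) = 79/36 (L(R) = ((1/2)*(11 + 1)/1 - 85)/(-36 + 0) = ((1/2)*1*12 - 85)/(-36) = (6 - 85)*(-1/36) = -79*(-1/36) = 79/36)
732 + L(-105) = 732 + 79/36 = 26431/36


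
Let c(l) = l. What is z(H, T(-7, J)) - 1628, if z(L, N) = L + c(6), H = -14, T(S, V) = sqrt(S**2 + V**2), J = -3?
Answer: -1636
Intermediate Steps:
z(L, N) = 6 + L (z(L, N) = L + 6 = 6 + L)
z(H, T(-7, J)) - 1628 = (6 - 14) - 1628 = -8 - 1628 = -1636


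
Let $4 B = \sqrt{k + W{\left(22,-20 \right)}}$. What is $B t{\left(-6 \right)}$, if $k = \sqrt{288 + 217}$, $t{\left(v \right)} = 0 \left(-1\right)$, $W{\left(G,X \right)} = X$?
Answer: $0$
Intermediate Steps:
$t{\left(v \right)} = 0$
$k = \sqrt{505} \approx 22.472$
$B = \frac{\sqrt{-20 + \sqrt{505}}}{4}$ ($B = \frac{\sqrt{\sqrt{505} - 20}}{4} = \frac{\sqrt{-20 + \sqrt{505}}}{4} \approx 0.39308$)
$B t{\left(-6 \right)} = \frac{\sqrt{-20 + \sqrt{505}}}{4} \cdot 0 = 0$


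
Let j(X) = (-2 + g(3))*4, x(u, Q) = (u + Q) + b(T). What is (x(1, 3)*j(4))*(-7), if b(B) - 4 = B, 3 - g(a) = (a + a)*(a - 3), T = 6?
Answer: -392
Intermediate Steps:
g(a) = 3 - 2*a*(-3 + a) (g(a) = 3 - (a + a)*(a - 3) = 3 - 2*a*(-3 + a))
b(B) = 4 + B
x(u, Q) = 10 + Q + u (x(u, Q) = (u + Q) + (4 + 6) = (Q + u) + 10 = 10 + Q + u)
j(X) = 4 (j(X) = (-2 + (3 - 2*3**2 + 6*3))*4 = (-2 + (3 - 2*9 + 18))*4 = (-2 + (3 - 18 + 18))*4 = (-2 + 3)*4 = 1*4 = 4)
(x(1, 3)*j(4))*(-7) = ((10 + 3 + 1)*4)*(-7) = (14*4)*(-7) = 56*(-7) = -392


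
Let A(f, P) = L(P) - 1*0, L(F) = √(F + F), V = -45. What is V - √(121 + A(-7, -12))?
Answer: -45 - √(121 + 2*I*√6) ≈ -56.002 - 0.22264*I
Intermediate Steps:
L(F) = √2*√F (L(F) = √(2*F) = √2*√F)
A(f, P) = √2*√P (A(f, P) = √2*√P - 1*0 = √2*√P + 0 = √2*√P)
V - √(121 + A(-7, -12)) = -45 - √(121 + √2*√(-12)) = -45 - √(121 + √2*(2*I*√3)) = -45 - √(121 + 2*I*√6)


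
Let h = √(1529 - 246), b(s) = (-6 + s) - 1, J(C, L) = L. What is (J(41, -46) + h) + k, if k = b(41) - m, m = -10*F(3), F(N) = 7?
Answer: 58 + √1283 ≈ 93.819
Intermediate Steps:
b(s) = -7 + s
m = -70 (m = -10*7 = -70)
h = √1283 ≈ 35.819
k = 104 (k = (-7 + 41) - 1*(-70) = 34 + 70 = 104)
(J(41, -46) + h) + k = (-46 + √1283) + 104 = 58 + √1283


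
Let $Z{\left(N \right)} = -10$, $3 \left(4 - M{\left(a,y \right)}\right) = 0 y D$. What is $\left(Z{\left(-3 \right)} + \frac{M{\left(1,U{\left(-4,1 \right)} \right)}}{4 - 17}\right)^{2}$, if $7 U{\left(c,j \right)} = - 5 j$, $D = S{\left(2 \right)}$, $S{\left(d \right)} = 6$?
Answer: $\frac{17956}{169} \approx 106.25$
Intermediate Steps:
$D = 6$
$U{\left(c,j \right)} = - \frac{5 j}{7}$ ($U{\left(c,j \right)} = \frac{\left(-5\right) j}{7} = - \frac{5 j}{7}$)
$M{\left(a,y \right)} = 4$ ($M{\left(a,y \right)} = 4 - \frac{0 y 6}{3} = 4 - \frac{0 \cdot 6}{3} = 4 - 0 = 4 + 0 = 4$)
$\left(Z{\left(-3 \right)} + \frac{M{\left(1,U{\left(-4,1 \right)} \right)}}{4 - 17}\right)^{2} = \left(-10 + \frac{1}{4 - 17} \cdot 4\right)^{2} = \left(-10 + \frac{1}{-13} \cdot 4\right)^{2} = \left(-10 - \frac{4}{13}\right)^{2} = \left(- \frac{134}{13}\right)^{2} = \frac{17956}{169}$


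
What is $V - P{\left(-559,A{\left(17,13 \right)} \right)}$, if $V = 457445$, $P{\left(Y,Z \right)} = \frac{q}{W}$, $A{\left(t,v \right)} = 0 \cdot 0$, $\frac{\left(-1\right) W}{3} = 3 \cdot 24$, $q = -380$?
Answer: $\frac{24701935}{54} \approx 4.5744 \cdot 10^{5}$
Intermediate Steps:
$W = -216$ ($W = - 3 \cdot 3 \cdot 24 = \left(-3\right) 72 = -216$)
$A{\left(t,v \right)} = 0$
$P{\left(Y,Z \right)} = \frac{95}{54}$ ($P{\left(Y,Z \right)} = - \frac{380}{-216} = \left(-380\right) \left(- \frac{1}{216}\right) = \frac{95}{54}$)
$V - P{\left(-559,A{\left(17,13 \right)} \right)} = 457445 - \frac{95}{54} = \frac{24701935}{54}$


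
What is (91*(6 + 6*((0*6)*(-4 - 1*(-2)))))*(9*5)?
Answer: 24570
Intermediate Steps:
(91*(6 + 6*((0*6)*(-4 - 1*(-2)))))*(9*5) = (91*(6 + 6*(0*(-4 + 2))))*45 = (91*(6 + 6*(0*(-2))))*45 = (91*(6 + 6*0))*45 = (91*(6 + 0))*45 = (91*6)*45 = 546*45 = 24570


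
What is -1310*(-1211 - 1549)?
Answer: 3615600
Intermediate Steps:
-1310*(-1211 - 1549) = -1310*(-2760) = 3615600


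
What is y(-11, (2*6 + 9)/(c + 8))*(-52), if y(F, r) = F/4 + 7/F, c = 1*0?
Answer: 1937/11 ≈ 176.09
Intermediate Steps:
c = 0
y(F, r) = 7/F + F/4 (y(F, r) = F*(¼) + 7/F = F/4 + 7/F = 7/F + F/4)
y(-11, (2*6 + 9)/(c + 8))*(-52) = (7/(-11) + (¼)*(-11))*(-52) = (7*(-1/11) - 11/4)*(-52) = (-7/11 - 11/4)*(-52) = -149/44*(-52) = 1937/11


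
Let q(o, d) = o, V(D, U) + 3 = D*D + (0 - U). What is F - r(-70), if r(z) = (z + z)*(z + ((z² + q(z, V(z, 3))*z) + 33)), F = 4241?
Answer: 1371061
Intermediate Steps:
V(D, U) = -3 + D² - U (V(D, U) = -3 + (D*D + (0 - U)) = -3 + (D² - U) = -3 + D² - U)
r(z) = 2*z*(33 + z + 2*z²) (r(z) = (z + z)*(z + ((z² + z*z) + 33)) = (2*z)*(z + ((z² + z²) + 33)) = (2*z)*(z + (2*z² + 33)) = (2*z)*(z + (33 + 2*z²)) = (2*z)*(33 + z + 2*z²) = 2*z*(33 + z + 2*z²))
F - r(-70) = 4241 - 2*(-70)*(33 - 70 + 2*(-70)²) = 4241 - 2*(-70)*(33 - 70 + 2*4900) = 4241 - 2*(-70)*(33 - 70 + 9800) = 4241 - 2*(-70)*9763 = 4241 - 1*(-1366820) = 4241 + 1366820 = 1371061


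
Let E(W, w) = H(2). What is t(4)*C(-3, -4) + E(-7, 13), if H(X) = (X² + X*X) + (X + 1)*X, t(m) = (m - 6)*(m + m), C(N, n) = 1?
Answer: -2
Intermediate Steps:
t(m) = 2*m*(-6 + m) (t(m) = (-6 + m)*(2*m) = 2*m*(-6 + m))
H(X) = 2*X² + X*(1 + X) (H(X) = (X² + X²) + (1 + X)*X = 2*X² + X*(1 + X))
E(W, w) = 14 (E(W, w) = 2*(1 + 3*2) = 2*(1 + 6) = 2*7 = 14)
t(4)*C(-3, -4) + E(-7, 13) = (2*4*(-6 + 4))*1 + 14 = (2*4*(-2))*1 + 14 = -16*1 + 14 = -16 + 14 = -2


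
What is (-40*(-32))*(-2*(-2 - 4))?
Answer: 15360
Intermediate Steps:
(-40*(-32))*(-2*(-2 - 4)) = 1280*(-2*(-6)) = 1280*12 = 15360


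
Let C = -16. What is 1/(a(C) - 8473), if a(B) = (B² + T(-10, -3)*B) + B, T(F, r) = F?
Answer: -1/8073 ≈ -0.00012387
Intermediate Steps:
a(B) = B² - 9*B (a(B) = (B² - 10*B) + B = B² - 9*B)
1/(a(C) - 8473) = 1/(-16*(-9 - 16) - 8473) = 1/(-16*(-25) - 8473) = 1/(400 - 8473) = 1/(-8073) = -1/8073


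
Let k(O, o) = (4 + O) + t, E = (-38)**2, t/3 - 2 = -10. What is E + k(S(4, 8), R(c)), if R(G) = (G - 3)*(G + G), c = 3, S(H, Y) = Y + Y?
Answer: 1440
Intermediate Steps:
S(H, Y) = 2*Y
t = -24 (t = 6 + 3*(-10) = 6 - 30 = -24)
R(G) = 2*G*(-3 + G) (R(G) = (-3 + G)*(2*G) = 2*G*(-3 + G))
E = 1444
k(O, o) = -20 + O (k(O, o) = (4 + O) - 24 = -20 + O)
E + k(S(4, 8), R(c)) = 1444 + (-20 + 2*8) = 1444 + (-20 + 16) = 1444 - 4 = 1440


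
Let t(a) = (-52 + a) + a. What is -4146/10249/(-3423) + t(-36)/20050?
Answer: -711180208/117233442725 ≈ -0.0060664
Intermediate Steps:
t(a) = -52 + 2*a
-4146/10249/(-3423) + t(-36)/20050 = -4146/10249/(-3423) + (-52 + 2*(-36))/20050 = -4146*1/10249*(-1/3423) + (-52 - 72)*(1/20050) = -4146/10249*(-1/3423) - 124*1/20050 = 1382/11694109 - 62/10025 = -711180208/117233442725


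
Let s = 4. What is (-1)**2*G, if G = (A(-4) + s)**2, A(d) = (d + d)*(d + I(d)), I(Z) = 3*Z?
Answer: 17424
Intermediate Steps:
A(d) = 8*d**2 (A(d) = (d + d)*(d + 3*d) = (2*d)*(4*d) = 8*d**2)
G = 17424 (G = (8*(-4)**2 + 4)**2 = (8*16 + 4)**2 = (128 + 4)**2 = 132**2 = 17424)
(-1)**2*G = (-1)**2*17424 = 1*17424 = 17424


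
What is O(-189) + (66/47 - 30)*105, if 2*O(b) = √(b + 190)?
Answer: -282193/94 ≈ -3002.1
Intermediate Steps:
O(b) = √(190 + b)/2 (O(b) = √(b + 190)/2 = √(190 + b)/2)
O(-189) + (66/47 - 30)*105 = √(190 - 189)/2 + (66/47 - 30)*105 = √1/2 + (66*(1/47) - 30)*105 = (½)*1 + (66/47 - 30)*105 = ½ - 1344/47*105 = ½ - 141120/47 = -282193/94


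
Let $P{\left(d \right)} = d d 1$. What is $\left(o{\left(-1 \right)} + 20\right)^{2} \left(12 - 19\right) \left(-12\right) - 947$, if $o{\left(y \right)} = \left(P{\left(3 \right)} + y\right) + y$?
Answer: $60289$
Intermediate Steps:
$P{\left(d \right)} = d^{2}$ ($P{\left(d \right)} = d^{2} \cdot 1 = d^{2}$)
$o{\left(y \right)} = 9 + 2 y$ ($o{\left(y \right)} = \left(3^{2} + y\right) + y = \left(9 + y\right) + y = 9 + 2 y$)
$\left(o{\left(-1 \right)} + 20\right)^{2} \left(12 - 19\right) \left(-12\right) - 947 = \left(\left(9 + 2 \left(-1\right)\right) + 20\right)^{2} \left(12 - 19\right) \left(-12\right) - 947 = \left(\left(9 - 2\right) + 20\right)^{2} \left(\left(-7\right) \left(-12\right)\right) - 947 = \left(7 + 20\right)^{2} \cdot 84 - 947 = 27^{2} \cdot 84 - 947 = 729 \cdot 84 - 947 = 61236 - 947 = 60289$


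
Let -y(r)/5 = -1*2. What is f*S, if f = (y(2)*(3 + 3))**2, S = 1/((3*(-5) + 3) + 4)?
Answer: -450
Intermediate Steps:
y(r) = 10 (y(r) = -(-5)*2 = -5*(-2) = 10)
S = -1/8 (S = 1/((-15 + 3) + 4) = 1/(-12 + 4) = 1/(-8) = -1/8 ≈ -0.12500)
f = 3600 (f = (10*(3 + 3))**2 = (10*6)**2 = 60**2 = 3600)
f*S = 3600*(-1/8) = -450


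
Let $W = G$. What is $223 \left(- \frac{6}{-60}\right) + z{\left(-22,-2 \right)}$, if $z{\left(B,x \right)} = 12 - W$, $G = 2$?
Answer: $\frac{323}{10} \approx 32.3$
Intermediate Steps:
$W = 2$
$z{\left(B,x \right)} = 10$ ($z{\left(B,x \right)} = 12 - 2 = 10$)
$223 \left(- \frac{6}{-60}\right) + z{\left(-22,-2 \right)} = 223 \left(- \frac{6}{-60}\right) + 10 = 223 \left(\left(-6\right) \left(- \frac{1}{60}\right)\right) + 10 = 223 \cdot \frac{1}{10} + 10 = \frac{223}{10} + 10 = \frac{323}{10}$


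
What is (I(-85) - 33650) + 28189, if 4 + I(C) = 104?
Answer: -5361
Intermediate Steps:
I(C) = 100 (I(C) = -4 + 104 = 100)
(I(-85) - 33650) + 28189 = (100 - 33650) + 28189 = -33550 + 28189 = -5361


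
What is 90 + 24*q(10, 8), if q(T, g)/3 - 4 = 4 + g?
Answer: 1242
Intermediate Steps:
q(T, g) = 24 + 3*g (q(T, g) = 12 + 3*(4 + g) = 12 + (12 + 3*g) = 24 + 3*g)
90 + 24*q(10, 8) = 90 + 24*(24 + 3*8) = 90 + 24*(24 + 24) = 90 + 24*48 = 90 + 1152 = 1242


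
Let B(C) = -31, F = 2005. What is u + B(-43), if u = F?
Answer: 1974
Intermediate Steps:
u = 2005
u + B(-43) = 2005 - 31 = 1974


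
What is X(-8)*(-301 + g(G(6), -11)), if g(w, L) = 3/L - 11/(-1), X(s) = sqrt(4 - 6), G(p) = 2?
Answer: -3193*I*sqrt(2)/11 ≈ -410.51*I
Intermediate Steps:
X(s) = I*sqrt(2) (X(s) = sqrt(-2) = I*sqrt(2))
g(w, L) = 11 + 3/L (g(w, L) = 3/L - 11*(-1) = 3/L + 11 = 11 + 3/L)
X(-8)*(-301 + g(G(6), -11)) = (I*sqrt(2))*(-301 + (11 + 3/(-11))) = (I*sqrt(2))*(-301 + (11 + 3*(-1/11))) = (I*sqrt(2))*(-301 + (11 - 3/11)) = (I*sqrt(2))*(-301 + 118/11) = (I*sqrt(2))*(-3193/11) = -3193*I*sqrt(2)/11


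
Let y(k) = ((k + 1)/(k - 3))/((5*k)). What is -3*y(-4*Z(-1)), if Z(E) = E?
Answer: -3/4 ≈ -0.75000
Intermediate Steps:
y(k) = (1 + k)/(5*k*(-3 + k)) (y(k) = ((1 + k)/(-3 + k))*(1/(5*k)) = (1 + k)/(5*k*(-3 + k)))
-3*y(-4*Z(-1)) = -3*(1 - 4*(-1))/(5*((-4*(-1)))*(-3 - 4*(-1))) = -3*(1 + 4)/(5*4*(-3 + 4)) = -3*5/(5*4*1) = -3*5/(5*4) = -3*1/4 = -3/4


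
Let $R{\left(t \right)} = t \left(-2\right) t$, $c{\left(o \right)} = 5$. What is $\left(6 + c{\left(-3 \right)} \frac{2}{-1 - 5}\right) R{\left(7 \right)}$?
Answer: $- \frac{1274}{3} \approx -424.67$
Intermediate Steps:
$R{\left(t \right)} = - 2 t^{2}$ ($R{\left(t \right)} = - 2 t t = - 2 t^{2}$)
$\left(6 + c{\left(-3 \right)} \frac{2}{-1 - 5}\right) R{\left(7 \right)} = \left(6 + 5 \frac{2}{-1 - 5}\right) \left(- 2 \cdot 7^{2}\right) = \left(6 + 5 \frac{2}{-1 - 5}\right) \left(\left(-2\right) 49\right) = \left(6 + 5 \frac{2}{-6}\right) \left(-98\right) = \left(6 + 5 \cdot 2 \left(- \frac{1}{6}\right)\right) \left(-98\right) = \left(6 + 5 \left(- \frac{1}{3}\right)\right) \left(-98\right) = \left(6 - \frac{5}{3}\right) \left(-98\right) = \frac{13}{3} \left(-98\right) = - \frac{1274}{3}$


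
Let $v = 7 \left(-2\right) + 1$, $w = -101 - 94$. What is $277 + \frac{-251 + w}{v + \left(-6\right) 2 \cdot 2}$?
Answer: $\frac{10695}{37} \approx 289.05$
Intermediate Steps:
$w = -195$
$v = -13$ ($v = -14 + 1 = -13$)
$277 + \frac{-251 + w}{v + \left(-6\right) 2 \cdot 2} = 277 + \frac{-251 - 195}{-13 + \left(-6\right) 2 \cdot 2} = 277 - \frac{446}{-13 - 24} = 277 - \frac{446}{-37} = 277 - - \frac{446}{37} = 277 + \frac{446}{37} = \frac{10695}{37}$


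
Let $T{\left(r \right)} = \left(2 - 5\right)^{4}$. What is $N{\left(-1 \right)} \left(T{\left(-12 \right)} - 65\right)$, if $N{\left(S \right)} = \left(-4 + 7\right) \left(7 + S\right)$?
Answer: $288$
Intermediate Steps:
$T{\left(r \right)} = 81$ ($T{\left(r \right)} = \left(-3\right)^{4} = 81$)
$N{\left(S \right)} = 21 + 3 S$ ($N{\left(S \right)} = 3 \left(7 + S\right) = 21 + 3 S$)
$N{\left(-1 \right)} \left(T{\left(-12 \right)} - 65\right) = \left(21 + 3 \left(-1\right)\right) \left(81 - 65\right) = \left(21 - 3\right) 16 = 18 \cdot 16 = 288$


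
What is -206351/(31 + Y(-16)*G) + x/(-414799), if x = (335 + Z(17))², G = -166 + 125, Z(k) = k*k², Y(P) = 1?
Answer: 85318773409/4147990 ≈ 20569.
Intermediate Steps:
Z(k) = k³
G = -41
x = 27541504 (x = (335 + 17³)² = (335 + 4913)² = 5248² = 27541504)
-206351/(31 + Y(-16)*G) + x/(-414799) = -206351/(31 + 1*(-41)) + 27541504/(-414799) = -206351/(31 - 41) + 27541504*(-1/414799) = -206351/(-10) - 27541504/414799 = -206351*(-⅒) - 27541504/414799 = 206351/10 - 27541504/414799 = 85318773409/4147990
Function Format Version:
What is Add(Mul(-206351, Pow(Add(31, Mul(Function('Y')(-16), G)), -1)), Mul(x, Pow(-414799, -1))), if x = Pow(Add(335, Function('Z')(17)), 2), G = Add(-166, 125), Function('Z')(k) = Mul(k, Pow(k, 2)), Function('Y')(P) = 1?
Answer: Rational(85318773409, 4147990) ≈ 20569.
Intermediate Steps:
Function('Z')(k) = Pow(k, 3)
G = -41
x = 27541504 (x = Pow(Add(335, Pow(17, 3)), 2) = Pow(Add(335, 4913), 2) = Pow(5248, 2) = 27541504)
Add(Mul(-206351, Pow(Add(31, Mul(Function('Y')(-16), G)), -1)), Mul(x, Pow(-414799, -1))) = Add(Mul(-206351, Pow(Add(31, Mul(1, -41)), -1)), Mul(27541504, Pow(-414799, -1))) = Add(Mul(-206351, Pow(Add(31, -41), -1)), Mul(27541504, Rational(-1, 414799))) = Add(Mul(-206351, Pow(-10, -1)), Rational(-27541504, 414799)) = Add(Mul(-206351, Rational(-1, 10)), Rational(-27541504, 414799)) = Add(Rational(206351, 10), Rational(-27541504, 414799)) = Rational(85318773409, 4147990)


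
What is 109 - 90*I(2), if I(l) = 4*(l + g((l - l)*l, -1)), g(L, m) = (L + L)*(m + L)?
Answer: -611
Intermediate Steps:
g(L, m) = 2*L*(L + m) (g(L, m) = (2*L)*(L + m) = 2*L*(L + m))
I(l) = 4*l (I(l) = 4*(l + 2*((l - l)*l)*((l - l)*l - 1)) = 4*(l + 2*(0*l)*(0*l - 1)) = 4*(l + 2*0*(0 - 1)) = 4*(l + 2*0*(-1)) = 4*(l + 0) = 4*l)
109 - 90*I(2) = 109 - 360*2 = 109 - 90*8 = 109 - 720 = -611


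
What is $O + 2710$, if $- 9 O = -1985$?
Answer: $\frac{26375}{9} \approx 2930.6$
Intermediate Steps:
$O = \frac{1985}{9}$ ($O = \left(- \frac{1}{9}\right) \left(-1985\right) = \frac{1985}{9} \approx 220.56$)
$O + 2710 = \frac{1985}{9} + 2710 = \frac{26375}{9}$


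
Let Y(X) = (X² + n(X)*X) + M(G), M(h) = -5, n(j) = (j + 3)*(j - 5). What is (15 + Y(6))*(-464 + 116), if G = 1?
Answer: -34800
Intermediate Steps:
n(j) = (-5 + j)*(3 + j) (n(j) = (3 + j)*(-5 + j) = (-5 + j)*(3 + j))
Y(X) = -5 + X² + X*(-15 + X² - 2*X) (Y(X) = (X² + (-15 + X² - 2*X)*X) - 5 = (X² + X*(-15 + X² - 2*X)) - 5 = -5 + X² + X*(-15 + X² - 2*X))
(15 + Y(6))*(-464 + 116) = (15 + (-5 + 6³ - 1*6² - 15*6))*(-464 + 116) = (15 + (-5 + 216 - 1*36 - 90))*(-348) = (15 + (-5 + 216 - 36 - 90))*(-348) = (15 + 85)*(-348) = 100*(-348) = -34800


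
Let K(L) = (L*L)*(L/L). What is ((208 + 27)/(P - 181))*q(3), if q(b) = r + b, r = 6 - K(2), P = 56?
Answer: -47/5 ≈ -9.4000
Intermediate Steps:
K(L) = L**2 (K(L) = L**2*1 = L**2)
r = 2 (r = 6 - 1*2**2 = 6 - 1*4 = 6 - 4 = 2)
q(b) = 2 + b
((208 + 27)/(P - 181))*q(3) = ((208 + 27)/(56 - 181))*(2 + 3) = (235/(-125))*5 = (235*(-1/125))*5 = -47/25*5 = -47/5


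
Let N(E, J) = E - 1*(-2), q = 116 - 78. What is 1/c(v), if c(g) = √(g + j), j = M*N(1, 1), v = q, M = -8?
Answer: √14/14 ≈ 0.26726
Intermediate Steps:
q = 38
v = 38
N(E, J) = 2 + E (N(E, J) = E + 2 = 2 + E)
j = -24 (j = -8*(2 + 1) = -8*3 = -24)
c(g) = √(-24 + g) (c(g) = √(g - 24) = √(-24 + g))
1/c(v) = 1/(√(-24 + 38)) = 1/(√14) = √14/14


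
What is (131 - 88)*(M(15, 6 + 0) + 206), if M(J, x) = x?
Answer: 9116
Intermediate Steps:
(131 - 88)*(M(15, 6 + 0) + 206) = (131 - 88)*((6 + 0) + 206) = 43*(6 + 206) = 43*212 = 9116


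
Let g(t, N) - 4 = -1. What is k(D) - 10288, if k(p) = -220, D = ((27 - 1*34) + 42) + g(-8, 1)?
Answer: -10508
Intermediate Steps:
g(t, N) = 3 (g(t, N) = 4 - 1 = 3)
D = 38 (D = ((27 - 1*34) + 42) + 3 = ((27 - 34) + 42) + 3 = (-7 + 42) + 3 = 35 + 3 = 38)
k(D) - 10288 = -220 - 10288 = -10508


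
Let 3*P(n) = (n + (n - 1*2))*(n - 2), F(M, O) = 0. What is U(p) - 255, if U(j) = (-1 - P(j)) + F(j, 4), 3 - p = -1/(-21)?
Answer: -340328/1323 ≈ -257.24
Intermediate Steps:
p = 62/21 (p = 3 - (-1)/(-21) = 3 - (-1)*(-1)/21 = 3 - 1*1/21 = 3 - 1/21 = 62/21 ≈ 2.9524)
P(n) = (-2 + n)*(-2 + 2*n)/3 (P(n) = ((n + (n - 1*2))*(n - 2))/3 = ((n + (n - 2))*(-2 + n))/3 = ((n + (-2 + n))*(-2 + n))/3 = ((-2 + 2*n)*(-2 + n))/3 = ((-2 + n)*(-2 + 2*n))/3 = (-2 + n)*(-2 + 2*n)/3)
U(j) = -7/3 + 2*j - 2*j**2/3 (U(j) = (-1 - (4/3 - 2*j + 2*j**2/3)) + 0 = (-1 + (-4/3 + 2*j - 2*j**2/3)) + 0 = (-7/3 + 2*j - 2*j**2/3) + 0 = -7/3 + 2*j - 2*j**2/3)
U(p) - 255 = (-7/3 + 2*(62/21) - 2*(62/21)**2/3) - 255 = (-7/3 + 124/21 - 2/3*3844/441) - 255 = (-7/3 + 124/21 - 7688/1323) - 255 = -2963/1323 - 255 = -340328/1323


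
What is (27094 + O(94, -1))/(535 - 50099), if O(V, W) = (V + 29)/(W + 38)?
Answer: -1002601/1833868 ≈ -0.54671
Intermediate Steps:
O(V, W) = (29 + V)/(38 + W)
(27094 + O(94, -1))/(535 - 50099) = (27094 + (29 + 94)/(38 - 1))/(535 - 50099) = (27094 + 123/37)/(-49564) = (27094 + (1/37)*123)*(-1/49564) = (27094 + 123/37)*(-1/49564) = (1002601/37)*(-1/49564) = -1002601/1833868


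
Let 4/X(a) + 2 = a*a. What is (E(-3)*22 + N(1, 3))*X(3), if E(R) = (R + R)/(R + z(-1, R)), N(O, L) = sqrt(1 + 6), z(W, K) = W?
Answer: 132/7 + 4*sqrt(7)/7 ≈ 20.369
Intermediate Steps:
X(a) = 4/(-2 + a**2) (X(a) = 4/(-2 + a*a) = 4/(-2 + a**2))
N(O, L) = sqrt(7)
E(R) = 2*R/(-1 + R) (E(R) = (R + R)/(R - 1) = (2*R)/(-1 + R) = 2*R/(-1 + R))
(E(-3)*22 + N(1, 3))*X(3) = ((2*(-3)/(-1 - 3))*22 + sqrt(7))*(4/(-2 + 3**2)) = ((2*(-3)/(-4))*22 + sqrt(7))*(4/(-2 + 9)) = ((2*(-3)*(-1/4))*22 + sqrt(7))*(4/7) = ((3/2)*22 + sqrt(7))*(4*(1/7)) = (33 + sqrt(7))*(4/7) = 132/7 + 4*sqrt(7)/7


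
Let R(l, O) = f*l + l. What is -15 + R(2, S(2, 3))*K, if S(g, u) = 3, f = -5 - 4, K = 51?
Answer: -831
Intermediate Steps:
f = -9
R(l, O) = -8*l (R(l, O) = -9*l + l = -8*l)
-15 + R(2, S(2, 3))*K = -15 - 8*2*51 = -15 - 16*51 = -15 - 816 = -831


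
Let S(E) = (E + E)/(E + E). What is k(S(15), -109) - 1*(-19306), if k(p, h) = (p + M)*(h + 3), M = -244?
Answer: 45064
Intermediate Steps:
S(E) = 1 (S(E) = (2*E)/((2*E)) = (2*E)*(1/(2*E)) = 1)
k(p, h) = (-244 + p)*(3 + h) (k(p, h) = (p - 244)*(h + 3) = (-244 + p)*(3 + h))
k(S(15), -109) - 1*(-19306) = (-732 - 244*(-109) + 3*1 - 109*1) - 1*(-19306) = (-732 + 26596 + 3 - 109) + 19306 = 25758 + 19306 = 45064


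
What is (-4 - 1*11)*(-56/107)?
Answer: 840/107 ≈ 7.8505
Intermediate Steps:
(-4 - 1*11)*(-56/107) = (-4 - 11)*(-56*1/107) = -15*(-56/107) = 840/107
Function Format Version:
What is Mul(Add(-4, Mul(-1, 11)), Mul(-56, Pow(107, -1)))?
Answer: Rational(840, 107) ≈ 7.8505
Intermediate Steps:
Mul(Add(-4, Mul(-1, 11)), Mul(-56, Pow(107, -1))) = Mul(Add(-4, -11), Mul(-56, Rational(1, 107))) = Mul(-15, Rational(-56, 107)) = Rational(840, 107)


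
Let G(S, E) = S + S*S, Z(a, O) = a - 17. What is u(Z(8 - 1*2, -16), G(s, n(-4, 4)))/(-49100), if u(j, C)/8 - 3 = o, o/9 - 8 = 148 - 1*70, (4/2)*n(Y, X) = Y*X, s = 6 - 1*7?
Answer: -1554/12275 ≈ -0.12660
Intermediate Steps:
Z(a, O) = -17 + a
s = -1 (s = 6 - 7 = -1)
n(Y, X) = X*Y/2 (n(Y, X) = (Y*X)/2 = (X*Y)/2 = X*Y/2)
o = 774 (o = 72 + 9*(148 - 1*70) = 72 + 9*(148 - 70) = 72 + 9*78 = 72 + 702 = 774)
G(S, E) = S + S²
u(j, C) = 6216 (u(j, C) = 24 + 8*774 = 24 + 6192 = 6216)
u(Z(8 - 1*2, -16), G(s, n(-4, 4)))/(-49100) = 6216/(-49100) = 6216*(-1/49100) = -1554/12275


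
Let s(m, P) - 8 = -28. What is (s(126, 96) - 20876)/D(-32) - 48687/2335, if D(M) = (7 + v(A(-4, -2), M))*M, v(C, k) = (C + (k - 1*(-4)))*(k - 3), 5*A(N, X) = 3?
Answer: -45506887/2255610 ≈ -20.175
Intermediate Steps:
A(N, X) = ⅗ (A(N, X) = (⅕)*3 = ⅗)
s(m, P) = -20 (s(m, P) = 8 - 28 = -20)
v(C, k) = (-3 + k)*(4 + C + k) (v(C, k) = (C + (k + 4))*(-3 + k) = (C + (4 + k))*(-3 + k) = (4 + C + k)*(-3 + k) = (-3 + k)*(4 + C + k))
D(M) = M*(-34/5 + M² + 8*M/5) (D(M) = (7 + (-12 + M + M² - 3*⅗ + 3*M/5))*M = (7 + (-12 + M + M² - 9/5 + 3*M/5))*M = (7 + (-69/5 + M² + 8*M/5))*M = (-34/5 + M² + 8*M/5)*M = M*(-34/5 + M² + 8*M/5))
(s(126, 96) - 20876)/D(-32) - 48687/2335 = (-20 - 20876)/(((⅕)*(-32)*(-34 + 5*(-32)² + 8*(-32)))) - 48687/2335 = -20896*(-5/(32*(-34 + 5*1024 - 256))) - 48687*1/2335 = -20896*(-5/(32*(-34 + 5120 - 256))) - 48687/2335 = -20896/((⅕)*(-32)*4830) - 48687/2335 = -20896/(-30912) - 48687/2335 = -20896*(-1/30912) - 48687/2335 = 653/966 - 48687/2335 = -45506887/2255610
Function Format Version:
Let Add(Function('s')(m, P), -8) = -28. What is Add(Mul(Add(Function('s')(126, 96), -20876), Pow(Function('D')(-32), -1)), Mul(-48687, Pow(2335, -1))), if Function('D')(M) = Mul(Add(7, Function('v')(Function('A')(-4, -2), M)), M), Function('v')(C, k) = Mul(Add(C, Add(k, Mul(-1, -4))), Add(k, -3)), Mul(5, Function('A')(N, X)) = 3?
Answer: Rational(-45506887, 2255610) ≈ -20.175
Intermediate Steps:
Function('A')(N, X) = Rational(3, 5) (Function('A')(N, X) = Mul(Rational(1, 5), 3) = Rational(3, 5))
Function('s')(m, P) = -20 (Function('s')(m, P) = Add(8, -28) = -20)
Function('v')(C, k) = Mul(Add(-3, k), Add(4, C, k)) (Function('v')(C, k) = Mul(Add(C, Add(k, 4)), Add(-3, k)) = Mul(Add(C, Add(4, k)), Add(-3, k)) = Mul(Add(4, C, k), Add(-3, k)) = Mul(Add(-3, k), Add(4, C, k)))
Function('D')(M) = Mul(M, Add(Rational(-34, 5), Pow(M, 2), Mul(Rational(8, 5), M))) (Function('D')(M) = Mul(Add(7, Add(-12, M, Pow(M, 2), Mul(-3, Rational(3, 5)), Mul(Rational(3, 5), M))), M) = Mul(Add(7, Add(-12, M, Pow(M, 2), Rational(-9, 5), Mul(Rational(3, 5), M))), M) = Mul(Add(7, Add(Rational(-69, 5), Pow(M, 2), Mul(Rational(8, 5), M))), M) = Mul(Add(Rational(-34, 5), Pow(M, 2), Mul(Rational(8, 5), M)), M) = Mul(M, Add(Rational(-34, 5), Pow(M, 2), Mul(Rational(8, 5), M))))
Add(Mul(Add(Function('s')(126, 96), -20876), Pow(Function('D')(-32), -1)), Mul(-48687, Pow(2335, -1))) = Add(Mul(Add(-20, -20876), Pow(Mul(Rational(1, 5), -32, Add(-34, Mul(5, Pow(-32, 2)), Mul(8, -32))), -1)), Mul(-48687, Pow(2335, -1))) = Add(Mul(-20896, Pow(Mul(Rational(1, 5), -32, Add(-34, Mul(5, 1024), -256)), -1)), Mul(-48687, Rational(1, 2335))) = Add(Mul(-20896, Pow(Mul(Rational(1, 5), -32, Add(-34, 5120, -256)), -1)), Rational(-48687, 2335)) = Add(Mul(-20896, Pow(Mul(Rational(1, 5), -32, 4830), -1)), Rational(-48687, 2335)) = Add(Mul(-20896, Pow(-30912, -1)), Rational(-48687, 2335)) = Add(Mul(-20896, Rational(-1, 30912)), Rational(-48687, 2335)) = Add(Rational(653, 966), Rational(-48687, 2335)) = Rational(-45506887, 2255610)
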